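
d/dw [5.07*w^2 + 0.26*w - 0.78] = 10.14*w + 0.26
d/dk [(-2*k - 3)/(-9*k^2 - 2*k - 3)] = 18*k*(-k - 3)/(81*k^4 + 36*k^3 + 58*k^2 + 12*k + 9)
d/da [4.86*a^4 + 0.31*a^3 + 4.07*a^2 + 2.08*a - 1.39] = 19.44*a^3 + 0.93*a^2 + 8.14*a + 2.08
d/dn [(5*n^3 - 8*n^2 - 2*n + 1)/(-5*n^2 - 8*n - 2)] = (-25*n^4 - 80*n^3 + 24*n^2 + 42*n + 12)/(25*n^4 + 80*n^3 + 84*n^2 + 32*n + 4)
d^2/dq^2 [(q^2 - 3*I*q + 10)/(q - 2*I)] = 24/(q^3 - 6*I*q^2 - 12*q + 8*I)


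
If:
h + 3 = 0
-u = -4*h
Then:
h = -3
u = -12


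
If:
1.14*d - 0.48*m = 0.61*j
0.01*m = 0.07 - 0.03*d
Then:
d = 2.33333333333333 - 0.333333333333333*m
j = 4.36065573770492 - 1.40983606557377*m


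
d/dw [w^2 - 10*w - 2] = 2*w - 10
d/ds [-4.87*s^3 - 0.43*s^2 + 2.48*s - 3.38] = -14.61*s^2 - 0.86*s + 2.48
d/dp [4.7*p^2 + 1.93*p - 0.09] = 9.4*p + 1.93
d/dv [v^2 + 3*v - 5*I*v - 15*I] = 2*v + 3 - 5*I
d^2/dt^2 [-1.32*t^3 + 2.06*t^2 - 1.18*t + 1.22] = 4.12 - 7.92*t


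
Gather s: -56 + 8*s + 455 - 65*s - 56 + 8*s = 343 - 49*s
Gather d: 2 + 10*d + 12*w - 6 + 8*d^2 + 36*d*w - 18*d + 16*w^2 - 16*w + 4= 8*d^2 + d*(36*w - 8) + 16*w^2 - 4*w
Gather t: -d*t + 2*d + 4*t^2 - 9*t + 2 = 2*d + 4*t^2 + t*(-d - 9) + 2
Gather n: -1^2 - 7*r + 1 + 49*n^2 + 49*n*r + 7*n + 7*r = 49*n^2 + n*(49*r + 7)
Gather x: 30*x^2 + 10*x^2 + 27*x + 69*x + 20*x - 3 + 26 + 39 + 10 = 40*x^2 + 116*x + 72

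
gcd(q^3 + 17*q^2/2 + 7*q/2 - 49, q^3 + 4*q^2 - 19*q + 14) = q^2 + 5*q - 14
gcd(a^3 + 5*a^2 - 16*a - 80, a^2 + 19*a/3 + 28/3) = a + 4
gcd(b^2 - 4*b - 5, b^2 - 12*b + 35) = b - 5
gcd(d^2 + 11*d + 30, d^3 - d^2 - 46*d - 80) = d + 5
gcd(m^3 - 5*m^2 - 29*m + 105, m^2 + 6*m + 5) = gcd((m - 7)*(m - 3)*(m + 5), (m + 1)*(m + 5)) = m + 5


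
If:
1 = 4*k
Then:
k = 1/4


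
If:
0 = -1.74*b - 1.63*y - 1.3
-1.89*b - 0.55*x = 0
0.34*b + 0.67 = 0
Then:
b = -1.97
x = 6.77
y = 1.31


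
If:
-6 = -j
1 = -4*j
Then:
No Solution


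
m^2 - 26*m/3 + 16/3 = (m - 8)*(m - 2/3)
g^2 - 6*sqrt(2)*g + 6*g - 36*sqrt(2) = (g + 6)*(g - 6*sqrt(2))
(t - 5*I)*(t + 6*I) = t^2 + I*t + 30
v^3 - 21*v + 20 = (v - 4)*(v - 1)*(v + 5)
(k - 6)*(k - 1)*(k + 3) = k^3 - 4*k^2 - 15*k + 18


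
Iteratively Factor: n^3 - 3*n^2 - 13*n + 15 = (n - 1)*(n^2 - 2*n - 15) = (n - 1)*(n + 3)*(n - 5)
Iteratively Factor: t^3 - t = (t - 1)*(t^2 + t) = (t - 1)*(t + 1)*(t)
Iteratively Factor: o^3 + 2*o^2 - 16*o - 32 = (o - 4)*(o^2 + 6*o + 8) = (o - 4)*(o + 2)*(o + 4)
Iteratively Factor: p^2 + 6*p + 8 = (p + 2)*(p + 4)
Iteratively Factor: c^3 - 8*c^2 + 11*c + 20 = (c - 5)*(c^2 - 3*c - 4) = (c - 5)*(c - 4)*(c + 1)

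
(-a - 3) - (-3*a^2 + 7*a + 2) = 3*a^2 - 8*a - 5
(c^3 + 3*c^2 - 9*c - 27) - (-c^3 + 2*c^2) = 2*c^3 + c^2 - 9*c - 27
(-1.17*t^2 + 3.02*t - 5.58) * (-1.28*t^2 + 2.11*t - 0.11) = 1.4976*t^4 - 6.3343*t^3 + 13.6433*t^2 - 12.106*t + 0.6138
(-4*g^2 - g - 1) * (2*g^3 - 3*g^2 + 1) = -8*g^5 + 10*g^4 + g^3 - g^2 - g - 1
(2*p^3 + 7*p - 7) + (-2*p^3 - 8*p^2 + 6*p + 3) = -8*p^2 + 13*p - 4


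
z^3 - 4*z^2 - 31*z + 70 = (z - 7)*(z - 2)*(z + 5)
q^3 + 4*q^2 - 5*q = q*(q - 1)*(q + 5)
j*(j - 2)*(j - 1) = j^3 - 3*j^2 + 2*j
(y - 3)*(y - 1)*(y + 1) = y^3 - 3*y^2 - y + 3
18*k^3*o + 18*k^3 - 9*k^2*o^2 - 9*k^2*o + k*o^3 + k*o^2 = (-6*k + o)*(-3*k + o)*(k*o + k)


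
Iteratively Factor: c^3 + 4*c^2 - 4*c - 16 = (c + 4)*(c^2 - 4) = (c + 2)*(c + 4)*(c - 2)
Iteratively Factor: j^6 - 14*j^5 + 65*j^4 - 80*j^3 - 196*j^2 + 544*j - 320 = (j - 4)*(j^5 - 10*j^4 + 25*j^3 + 20*j^2 - 116*j + 80) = (j - 5)*(j - 4)*(j^4 - 5*j^3 + 20*j - 16) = (j - 5)*(j - 4)^2*(j^3 - j^2 - 4*j + 4) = (j - 5)*(j - 4)^2*(j + 2)*(j^2 - 3*j + 2) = (j - 5)*(j - 4)^2*(j - 2)*(j + 2)*(j - 1)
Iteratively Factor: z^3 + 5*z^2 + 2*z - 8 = (z + 4)*(z^2 + z - 2) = (z + 2)*(z + 4)*(z - 1)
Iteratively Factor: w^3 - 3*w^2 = (w)*(w^2 - 3*w) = w*(w - 3)*(w)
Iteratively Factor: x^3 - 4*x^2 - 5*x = (x + 1)*(x^2 - 5*x) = x*(x + 1)*(x - 5)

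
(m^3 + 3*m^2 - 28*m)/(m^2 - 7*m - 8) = m*(-m^2 - 3*m + 28)/(-m^2 + 7*m + 8)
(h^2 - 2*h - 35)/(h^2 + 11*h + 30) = (h - 7)/(h + 6)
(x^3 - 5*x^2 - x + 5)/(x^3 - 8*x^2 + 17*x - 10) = (x + 1)/(x - 2)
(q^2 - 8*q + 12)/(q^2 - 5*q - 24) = (-q^2 + 8*q - 12)/(-q^2 + 5*q + 24)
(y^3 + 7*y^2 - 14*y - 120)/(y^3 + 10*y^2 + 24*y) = (y^2 + y - 20)/(y*(y + 4))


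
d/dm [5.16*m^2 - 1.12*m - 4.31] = 10.32*m - 1.12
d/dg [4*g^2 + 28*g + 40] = 8*g + 28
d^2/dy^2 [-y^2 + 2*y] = -2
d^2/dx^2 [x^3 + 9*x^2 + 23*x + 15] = 6*x + 18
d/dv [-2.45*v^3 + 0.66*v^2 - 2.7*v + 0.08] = -7.35*v^2 + 1.32*v - 2.7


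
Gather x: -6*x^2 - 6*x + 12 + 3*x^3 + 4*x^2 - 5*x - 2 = 3*x^3 - 2*x^2 - 11*x + 10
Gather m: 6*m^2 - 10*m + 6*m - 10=6*m^2 - 4*m - 10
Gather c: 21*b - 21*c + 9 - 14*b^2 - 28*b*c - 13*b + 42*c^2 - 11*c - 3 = -14*b^2 + 8*b + 42*c^2 + c*(-28*b - 32) + 6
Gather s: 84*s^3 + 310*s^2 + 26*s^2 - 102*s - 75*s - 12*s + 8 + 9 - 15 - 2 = 84*s^3 + 336*s^2 - 189*s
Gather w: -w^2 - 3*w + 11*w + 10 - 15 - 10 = -w^2 + 8*w - 15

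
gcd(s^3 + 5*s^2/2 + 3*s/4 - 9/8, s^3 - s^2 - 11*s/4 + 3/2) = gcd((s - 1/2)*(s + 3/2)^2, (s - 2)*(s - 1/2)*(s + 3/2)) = s^2 + s - 3/4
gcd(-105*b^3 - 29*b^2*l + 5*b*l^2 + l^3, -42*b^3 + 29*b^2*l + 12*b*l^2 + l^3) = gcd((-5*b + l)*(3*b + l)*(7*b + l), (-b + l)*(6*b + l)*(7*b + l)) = 7*b + l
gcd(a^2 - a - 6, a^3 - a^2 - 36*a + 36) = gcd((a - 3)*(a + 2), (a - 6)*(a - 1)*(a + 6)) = 1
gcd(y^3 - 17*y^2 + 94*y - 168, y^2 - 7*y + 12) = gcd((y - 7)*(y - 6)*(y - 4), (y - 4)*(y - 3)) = y - 4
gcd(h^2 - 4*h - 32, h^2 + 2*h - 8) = h + 4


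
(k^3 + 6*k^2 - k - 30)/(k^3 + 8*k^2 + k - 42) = (k + 5)/(k + 7)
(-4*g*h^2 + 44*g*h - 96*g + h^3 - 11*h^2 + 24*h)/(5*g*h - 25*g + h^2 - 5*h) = (-4*g*h^2 + 44*g*h - 96*g + h^3 - 11*h^2 + 24*h)/(5*g*h - 25*g + h^2 - 5*h)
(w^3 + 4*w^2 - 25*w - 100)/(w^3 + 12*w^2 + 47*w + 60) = (w - 5)/(w + 3)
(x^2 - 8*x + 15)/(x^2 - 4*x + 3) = (x - 5)/(x - 1)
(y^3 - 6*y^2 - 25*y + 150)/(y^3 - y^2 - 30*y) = (y - 5)/y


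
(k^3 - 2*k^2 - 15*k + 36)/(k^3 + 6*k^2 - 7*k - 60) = (k - 3)/(k + 5)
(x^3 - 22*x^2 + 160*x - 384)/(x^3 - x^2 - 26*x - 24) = (x^2 - 16*x + 64)/(x^2 + 5*x + 4)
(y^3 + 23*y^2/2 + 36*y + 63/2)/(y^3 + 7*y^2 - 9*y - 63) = (y + 3/2)/(y - 3)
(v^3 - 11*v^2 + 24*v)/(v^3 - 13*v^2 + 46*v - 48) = v/(v - 2)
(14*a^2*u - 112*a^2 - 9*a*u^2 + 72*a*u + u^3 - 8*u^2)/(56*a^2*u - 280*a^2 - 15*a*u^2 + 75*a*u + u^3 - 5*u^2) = (-2*a*u + 16*a + u^2 - 8*u)/(-8*a*u + 40*a + u^2 - 5*u)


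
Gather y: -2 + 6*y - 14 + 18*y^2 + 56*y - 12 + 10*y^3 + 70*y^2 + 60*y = 10*y^3 + 88*y^2 + 122*y - 28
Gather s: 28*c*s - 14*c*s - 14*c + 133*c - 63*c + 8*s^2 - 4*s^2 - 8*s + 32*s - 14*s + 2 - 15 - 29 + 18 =56*c + 4*s^2 + s*(14*c + 10) - 24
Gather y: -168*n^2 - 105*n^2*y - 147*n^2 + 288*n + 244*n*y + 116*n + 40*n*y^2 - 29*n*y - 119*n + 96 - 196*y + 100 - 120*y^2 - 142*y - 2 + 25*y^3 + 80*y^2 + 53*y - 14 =-315*n^2 + 285*n + 25*y^3 + y^2*(40*n - 40) + y*(-105*n^2 + 215*n - 285) + 180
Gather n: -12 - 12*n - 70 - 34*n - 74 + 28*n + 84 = -18*n - 72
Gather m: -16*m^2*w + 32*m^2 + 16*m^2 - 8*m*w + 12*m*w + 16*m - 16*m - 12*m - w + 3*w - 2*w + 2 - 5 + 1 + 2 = m^2*(48 - 16*w) + m*(4*w - 12)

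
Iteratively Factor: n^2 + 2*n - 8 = (n - 2)*(n + 4)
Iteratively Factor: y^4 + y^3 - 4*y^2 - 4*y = (y + 2)*(y^3 - y^2 - 2*y) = (y - 2)*(y + 2)*(y^2 + y) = y*(y - 2)*(y + 2)*(y + 1)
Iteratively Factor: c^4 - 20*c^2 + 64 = (c - 2)*(c^3 + 2*c^2 - 16*c - 32) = (c - 4)*(c - 2)*(c^2 + 6*c + 8) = (c - 4)*(c - 2)*(c + 4)*(c + 2)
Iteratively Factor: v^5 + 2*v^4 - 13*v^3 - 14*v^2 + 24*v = (v + 4)*(v^4 - 2*v^3 - 5*v^2 + 6*v) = v*(v + 4)*(v^3 - 2*v^2 - 5*v + 6) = v*(v - 3)*(v + 4)*(v^2 + v - 2) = v*(v - 3)*(v - 1)*(v + 4)*(v + 2)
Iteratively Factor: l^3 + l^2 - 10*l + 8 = (l - 1)*(l^2 + 2*l - 8) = (l - 1)*(l + 4)*(l - 2)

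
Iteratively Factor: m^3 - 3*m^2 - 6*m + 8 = (m - 4)*(m^2 + m - 2) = (m - 4)*(m - 1)*(m + 2)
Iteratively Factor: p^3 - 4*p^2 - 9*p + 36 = (p - 4)*(p^2 - 9) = (p - 4)*(p + 3)*(p - 3)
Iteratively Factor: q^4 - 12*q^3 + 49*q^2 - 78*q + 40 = (q - 4)*(q^3 - 8*q^2 + 17*q - 10) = (q - 4)*(q - 2)*(q^2 - 6*q + 5) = (q - 4)*(q - 2)*(q - 1)*(q - 5)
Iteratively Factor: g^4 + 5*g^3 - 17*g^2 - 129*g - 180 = (g + 3)*(g^3 + 2*g^2 - 23*g - 60) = (g + 3)*(g + 4)*(g^2 - 2*g - 15) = (g - 5)*(g + 3)*(g + 4)*(g + 3)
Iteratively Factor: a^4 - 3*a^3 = (a)*(a^3 - 3*a^2) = a^2*(a^2 - 3*a) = a^3*(a - 3)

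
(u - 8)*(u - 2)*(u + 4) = u^3 - 6*u^2 - 24*u + 64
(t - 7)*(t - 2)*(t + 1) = t^3 - 8*t^2 + 5*t + 14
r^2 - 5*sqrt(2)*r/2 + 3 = (r - 3*sqrt(2)/2)*(r - sqrt(2))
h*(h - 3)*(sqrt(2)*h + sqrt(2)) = sqrt(2)*h^3 - 2*sqrt(2)*h^2 - 3*sqrt(2)*h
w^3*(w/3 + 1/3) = w^4/3 + w^3/3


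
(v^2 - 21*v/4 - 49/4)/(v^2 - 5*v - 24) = (-4*v^2 + 21*v + 49)/(4*(-v^2 + 5*v + 24))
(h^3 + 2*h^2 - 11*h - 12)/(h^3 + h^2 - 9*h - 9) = (h + 4)/(h + 3)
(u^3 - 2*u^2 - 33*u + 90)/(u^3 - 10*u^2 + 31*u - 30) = (u + 6)/(u - 2)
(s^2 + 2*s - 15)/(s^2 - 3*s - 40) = (s - 3)/(s - 8)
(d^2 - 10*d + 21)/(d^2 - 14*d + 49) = (d - 3)/(d - 7)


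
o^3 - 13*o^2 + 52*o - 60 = (o - 6)*(o - 5)*(o - 2)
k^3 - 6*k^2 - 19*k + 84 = (k - 7)*(k - 3)*(k + 4)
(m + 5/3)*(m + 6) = m^2 + 23*m/3 + 10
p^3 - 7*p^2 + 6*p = p*(p - 6)*(p - 1)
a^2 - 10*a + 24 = (a - 6)*(a - 4)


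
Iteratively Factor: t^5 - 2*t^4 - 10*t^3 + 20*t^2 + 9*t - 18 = (t - 3)*(t^4 + t^3 - 7*t^2 - t + 6) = (t - 3)*(t + 3)*(t^3 - 2*t^2 - t + 2) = (t - 3)*(t + 1)*(t + 3)*(t^2 - 3*t + 2) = (t - 3)*(t - 2)*(t + 1)*(t + 3)*(t - 1)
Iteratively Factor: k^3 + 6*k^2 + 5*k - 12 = (k - 1)*(k^2 + 7*k + 12) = (k - 1)*(k + 3)*(k + 4)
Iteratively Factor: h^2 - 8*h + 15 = (h - 3)*(h - 5)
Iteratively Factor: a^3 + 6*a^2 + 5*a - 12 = (a + 3)*(a^2 + 3*a - 4) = (a + 3)*(a + 4)*(a - 1)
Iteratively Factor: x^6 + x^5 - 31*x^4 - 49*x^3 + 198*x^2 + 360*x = (x - 5)*(x^5 + 6*x^4 - x^3 - 54*x^2 - 72*x) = (x - 5)*(x + 3)*(x^4 + 3*x^3 - 10*x^2 - 24*x) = (x - 5)*(x + 3)*(x + 4)*(x^3 - x^2 - 6*x) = x*(x - 5)*(x + 3)*(x + 4)*(x^2 - x - 6) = x*(x - 5)*(x - 3)*(x + 3)*(x + 4)*(x + 2)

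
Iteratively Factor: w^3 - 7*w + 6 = (w - 2)*(w^2 + 2*w - 3) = (w - 2)*(w + 3)*(w - 1)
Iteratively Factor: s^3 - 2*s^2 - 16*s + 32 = (s + 4)*(s^2 - 6*s + 8) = (s - 4)*(s + 4)*(s - 2)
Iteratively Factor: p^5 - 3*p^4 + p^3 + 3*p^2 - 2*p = (p + 1)*(p^4 - 4*p^3 + 5*p^2 - 2*p) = (p - 2)*(p + 1)*(p^3 - 2*p^2 + p) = p*(p - 2)*(p + 1)*(p^2 - 2*p + 1) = p*(p - 2)*(p - 1)*(p + 1)*(p - 1)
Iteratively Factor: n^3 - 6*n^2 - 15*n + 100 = (n - 5)*(n^2 - n - 20) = (n - 5)*(n + 4)*(n - 5)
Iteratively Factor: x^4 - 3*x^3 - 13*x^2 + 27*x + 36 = (x + 3)*(x^3 - 6*x^2 + 5*x + 12) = (x - 4)*(x + 3)*(x^2 - 2*x - 3) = (x - 4)*(x - 3)*(x + 3)*(x + 1)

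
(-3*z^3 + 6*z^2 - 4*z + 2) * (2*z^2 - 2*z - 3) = -6*z^5 + 18*z^4 - 11*z^3 - 6*z^2 + 8*z - 6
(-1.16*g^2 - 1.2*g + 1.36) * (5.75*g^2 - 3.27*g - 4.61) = -6.67*g^4 - 3.1068*g^3 + 17.0916*g^2 + 1.0848*g - 6.2696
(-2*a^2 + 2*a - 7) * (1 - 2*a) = 4*a^3 - 6*a^2 + 16*a - 7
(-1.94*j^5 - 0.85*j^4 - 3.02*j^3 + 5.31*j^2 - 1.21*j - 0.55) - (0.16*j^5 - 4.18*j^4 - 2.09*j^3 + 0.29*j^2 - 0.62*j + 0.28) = -2.1*j^5 + 3.33*j^4 - 0.93*j^3 + 5.02*j^2 - 0.59*j - 0.83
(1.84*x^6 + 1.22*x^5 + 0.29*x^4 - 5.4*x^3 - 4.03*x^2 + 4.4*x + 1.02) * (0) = 0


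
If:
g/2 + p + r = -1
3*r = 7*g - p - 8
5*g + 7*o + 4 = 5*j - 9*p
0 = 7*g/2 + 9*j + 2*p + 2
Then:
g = 4*r/15 + 14/15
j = 4*r/27 - 7/27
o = 1297*r/945 + 437/945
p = -17*r/15 - 22/15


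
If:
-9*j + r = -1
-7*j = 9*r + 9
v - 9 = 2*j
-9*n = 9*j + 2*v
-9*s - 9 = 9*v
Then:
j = 0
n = -2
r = -1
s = -10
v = 9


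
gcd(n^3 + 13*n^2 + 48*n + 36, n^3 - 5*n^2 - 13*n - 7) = n + 1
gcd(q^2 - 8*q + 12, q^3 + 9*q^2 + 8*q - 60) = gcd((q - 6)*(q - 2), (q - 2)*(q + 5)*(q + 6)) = q - 2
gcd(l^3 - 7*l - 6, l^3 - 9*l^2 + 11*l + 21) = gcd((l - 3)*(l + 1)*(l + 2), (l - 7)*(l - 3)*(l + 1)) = l^2 - 2*l - 3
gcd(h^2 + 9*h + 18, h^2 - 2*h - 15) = h + 3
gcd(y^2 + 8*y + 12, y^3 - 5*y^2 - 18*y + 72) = 1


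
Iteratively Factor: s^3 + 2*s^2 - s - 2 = (s + 2)*(s^2 - 1) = (s + 1)*(s + 2)*(s - 1)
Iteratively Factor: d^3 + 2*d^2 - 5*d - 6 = (d + 3)*(d^2 - d - 2) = (d + 1)*(d + 3)*(d - 2)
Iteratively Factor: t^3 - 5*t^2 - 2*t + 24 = (t + 2)*(t^2 - 7*t + 12) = (t - 3)*(t + 2)*(t - 4)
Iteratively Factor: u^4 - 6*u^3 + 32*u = (u - 4)*(u^3 - 2*u^2 - 8*u) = (u - 4)^2*(u^2 + 2*u) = (u - 4)^2*(u + 2)*(u)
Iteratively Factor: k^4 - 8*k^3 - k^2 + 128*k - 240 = (k - 3)*(k^3 - 5*k^2 - 16*k + 80) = (k - 3)*(k + 4)*(k^2 - 9*k + 20) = (k - 4)*(k - 3)*(k + 4)*(k - 5)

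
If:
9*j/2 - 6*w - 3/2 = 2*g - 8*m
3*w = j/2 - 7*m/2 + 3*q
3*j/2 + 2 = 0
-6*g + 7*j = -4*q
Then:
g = 45*w/29 - 293/348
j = -4/3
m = 33*w/29 + 253/348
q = 135*w/58 + 745/696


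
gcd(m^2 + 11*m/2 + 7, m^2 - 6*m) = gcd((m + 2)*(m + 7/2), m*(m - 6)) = 1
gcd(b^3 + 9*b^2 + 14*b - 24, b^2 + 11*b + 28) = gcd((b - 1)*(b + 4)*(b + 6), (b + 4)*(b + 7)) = b + 4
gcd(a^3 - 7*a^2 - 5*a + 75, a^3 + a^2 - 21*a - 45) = a^2 - 2*a - 15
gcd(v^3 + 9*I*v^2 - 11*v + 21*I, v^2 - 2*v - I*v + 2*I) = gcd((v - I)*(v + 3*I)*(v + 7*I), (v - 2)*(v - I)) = v - I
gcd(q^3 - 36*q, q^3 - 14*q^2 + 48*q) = q^2 - 6*q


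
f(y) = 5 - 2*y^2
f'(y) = -4*y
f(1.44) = 0.85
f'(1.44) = -5.76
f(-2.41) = -6.62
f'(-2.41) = 9.64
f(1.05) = 2.80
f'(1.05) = -4.20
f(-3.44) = -18.67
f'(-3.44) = 13.76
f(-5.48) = -55.06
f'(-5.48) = 21.92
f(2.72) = -9.80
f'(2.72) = -10.88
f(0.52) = 4.46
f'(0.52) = -2.08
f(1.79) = -1.41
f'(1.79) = -7.16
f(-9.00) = -157.00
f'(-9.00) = 36.00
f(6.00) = -67.00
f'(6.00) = -24.00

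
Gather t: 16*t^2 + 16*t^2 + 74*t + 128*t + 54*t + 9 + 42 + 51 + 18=32*t^2 + 256*t + 120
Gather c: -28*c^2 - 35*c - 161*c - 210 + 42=-28*c^2 - 196*c - 168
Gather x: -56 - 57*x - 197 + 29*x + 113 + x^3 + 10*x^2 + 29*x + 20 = x^3 + 10*x^2 + x - 120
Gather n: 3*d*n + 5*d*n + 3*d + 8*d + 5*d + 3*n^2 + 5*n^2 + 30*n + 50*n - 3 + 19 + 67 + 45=16*d + 8*n^2 + n*(8*d + 80) + 128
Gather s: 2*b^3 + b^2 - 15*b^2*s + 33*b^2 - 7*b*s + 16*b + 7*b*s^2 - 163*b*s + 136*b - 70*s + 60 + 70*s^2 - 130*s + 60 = 2*b^3 + 34*b^2 + 152*b + s^2*(7*b + 70) + s*(-15*b^2 - 170*b - 200) + 120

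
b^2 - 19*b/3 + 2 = (b - 6)*(b - 1/3)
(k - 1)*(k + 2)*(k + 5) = k^3 + 6*k^2 + 3*k - 10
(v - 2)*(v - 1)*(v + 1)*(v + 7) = v^4 + 5*v^3 - 15*v^2 - 5*v + 14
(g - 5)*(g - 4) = g^2 - 9*g + 20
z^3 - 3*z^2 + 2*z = z*(z - 2)*(z - 1)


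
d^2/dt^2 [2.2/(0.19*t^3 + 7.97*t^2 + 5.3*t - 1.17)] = (-(2.508*t + 35.068)*(0.19*t^3 + 7.97*t^2 + 5.3*t - 1.17) + 2.2*(0.57*t^2 + 15.94*t + 5.3)*(1.14*t^2 + 31.88*t + 10.6))/(0.19*t^3 + 7.97*t^2 + 5.3*t - 1.17)^3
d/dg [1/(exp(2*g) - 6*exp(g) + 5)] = 2*(3 - exp(g))*exp(g)/(exp(2*g) - 6*exp(g) + 5)^2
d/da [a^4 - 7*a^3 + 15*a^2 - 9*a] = 4*a^3 - 21*a^2 + 30*a - 9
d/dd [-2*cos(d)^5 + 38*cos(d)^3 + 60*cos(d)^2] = 2*(5*cos(d)^3 - 57*cos(d) - 60)*sin(d)*cos(d)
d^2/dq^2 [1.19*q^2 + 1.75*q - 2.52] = 2.38000000000000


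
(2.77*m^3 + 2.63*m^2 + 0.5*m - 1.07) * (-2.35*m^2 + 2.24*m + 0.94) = -6.5095*m^5 + 0.0243000000000002*m^4 + 7.32*m^3 + 6.1067*m^2 - 1.9268*m - 1.0058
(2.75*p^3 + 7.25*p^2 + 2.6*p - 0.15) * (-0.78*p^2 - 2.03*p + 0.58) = -2.145*p^5 - 11.2375*p^4 - 15.1505*p^3 - 0.956*p^2 + 1.8125*p - 0.087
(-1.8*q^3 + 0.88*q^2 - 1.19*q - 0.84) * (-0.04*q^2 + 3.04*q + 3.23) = 0.072*q^5 - 5.5072*q^4 - 3.0912*q^3 - 0.7416*q^2 - 6.3973*q - 2.7132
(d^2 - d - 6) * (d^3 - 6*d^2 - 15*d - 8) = d^5 - 7*d^4 - 15*d^3 + 43*d^2 + 98*d + 48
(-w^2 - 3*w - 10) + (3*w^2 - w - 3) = 2*w^2 - 4*w - 13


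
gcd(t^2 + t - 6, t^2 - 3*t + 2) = t - 2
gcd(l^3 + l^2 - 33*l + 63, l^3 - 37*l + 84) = l^2 + 4*l - 21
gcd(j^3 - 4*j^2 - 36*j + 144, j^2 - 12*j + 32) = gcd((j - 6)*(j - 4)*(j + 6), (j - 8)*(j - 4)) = j - 4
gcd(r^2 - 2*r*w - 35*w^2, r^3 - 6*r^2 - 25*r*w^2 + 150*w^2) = r + 5*w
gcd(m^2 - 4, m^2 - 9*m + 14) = m - 2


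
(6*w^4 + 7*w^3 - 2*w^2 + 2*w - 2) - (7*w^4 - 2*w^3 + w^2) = -w^4 + 9*w^3 - 3*w^2 + 2*w - 2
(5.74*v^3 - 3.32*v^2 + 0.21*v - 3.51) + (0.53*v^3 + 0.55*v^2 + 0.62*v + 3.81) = 6.27*v^3 - 2.77*v^2 + 0.83*v + 0.3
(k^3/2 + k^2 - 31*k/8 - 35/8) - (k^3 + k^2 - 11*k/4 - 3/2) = -k^3/2 - 9*k/8 - 23/8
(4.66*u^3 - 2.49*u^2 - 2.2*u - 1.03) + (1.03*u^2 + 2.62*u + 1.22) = 4.66*u^3 - 1.46*u^2 + 0.42*u + 0.19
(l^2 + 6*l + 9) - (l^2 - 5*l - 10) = 11*l + 19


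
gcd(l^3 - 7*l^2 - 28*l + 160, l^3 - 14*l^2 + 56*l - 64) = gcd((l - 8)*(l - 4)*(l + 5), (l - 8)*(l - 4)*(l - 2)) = l^2 - 12*l + 32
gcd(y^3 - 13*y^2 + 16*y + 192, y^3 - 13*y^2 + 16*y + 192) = y^3 - 13*y^2 + 16*y + 192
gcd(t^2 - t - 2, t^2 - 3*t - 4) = t + 1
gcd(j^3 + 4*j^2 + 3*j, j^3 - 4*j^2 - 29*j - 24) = j^2 + 4*j + 3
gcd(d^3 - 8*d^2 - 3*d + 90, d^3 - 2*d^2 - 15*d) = d^2 - 2*d - 15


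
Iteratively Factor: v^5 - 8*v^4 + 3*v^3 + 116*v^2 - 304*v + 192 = (v + 4)*(v^4 - 12*v^3 + 51*v^2 - 88*v + 48) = (v - 3)*(v + 4)*(v^3 - 9*v^2 + 24*v - 16) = (v - 3)*(v - 1)*(v + 4)*(v^2 - 8*v + 16) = (v - 4)*(v - 3)*(v - 1)*(v + 4)*(v - 4)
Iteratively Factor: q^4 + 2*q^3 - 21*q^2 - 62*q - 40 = (q + 2)*(q^3 - 21*q - 20) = (q - 5)*(q + 2)*(q^2 + 5*q + 4) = (q - 5)*(q + 1)*(q + 2)*(q + 4)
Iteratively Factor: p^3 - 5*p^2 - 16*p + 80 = (p + 4)*(p^2 - 9*p + 20) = (p - 5)*(p + 4)*(p - 4)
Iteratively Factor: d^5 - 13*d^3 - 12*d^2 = (d + 3)*(d^4 - 3*d^3 - 4*d^2) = (d + 1)*(d + 3)*(d^3 - 4*d^2) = d*(d + 1)*(d + 3)*(d^2 - 4*d) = d^2*(d + 1)*(d + 3)*(d - 4)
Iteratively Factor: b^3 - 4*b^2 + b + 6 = (b - 2)*(b^2 - 2*b - 3) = (b - 3)*(b - 2)*(b + 1)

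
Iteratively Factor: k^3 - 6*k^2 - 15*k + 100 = (k - 5)*(k^2 - k - 20) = (k - 5)*(k + 4)*(k - 5)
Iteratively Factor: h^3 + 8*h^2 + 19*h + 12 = (h + 4)*(h^2 + 4*h + 3) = (h + 3)*(h + 4)*(h + 1)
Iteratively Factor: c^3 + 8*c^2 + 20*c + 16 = (c + 4)*(c^2 + 4*c + 4) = (c + 2)*(c + 4)*(c + 2)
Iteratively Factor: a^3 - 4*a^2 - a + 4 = (a + 1)*(a^2 - 5*a + 4) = (a - 4)*(a + 1)*(a - 1)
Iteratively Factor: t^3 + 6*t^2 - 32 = (t + 4)*(t^2 + 2*t - 8) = (t + 4)^2*(t - 2)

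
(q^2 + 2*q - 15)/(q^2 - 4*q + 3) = (q + 5)/(q - 1)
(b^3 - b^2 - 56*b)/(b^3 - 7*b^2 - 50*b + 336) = b/(b - 6)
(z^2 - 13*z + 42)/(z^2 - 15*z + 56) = (z - 6)/(z - 8)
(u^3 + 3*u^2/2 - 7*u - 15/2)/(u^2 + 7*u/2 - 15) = (u^2 + 4*u + 3)/(u + 6)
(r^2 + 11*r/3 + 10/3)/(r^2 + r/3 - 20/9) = 3*(r + 2)/(3*r - 4)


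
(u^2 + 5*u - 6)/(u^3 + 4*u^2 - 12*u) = (u - 1)/(u*(u - 2))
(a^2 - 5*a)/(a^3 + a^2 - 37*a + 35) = a/(a^2 + 6*a - 7)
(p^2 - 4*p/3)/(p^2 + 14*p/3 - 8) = p/(p + 6)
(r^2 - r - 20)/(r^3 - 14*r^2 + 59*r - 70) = (r + 4)/(r^2 - 9*r + 14)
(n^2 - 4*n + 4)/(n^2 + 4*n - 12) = (n - 2)/(n + 6)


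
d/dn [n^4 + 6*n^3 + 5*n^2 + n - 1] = 4*n^3 + 18*n^2 + 10*n + 1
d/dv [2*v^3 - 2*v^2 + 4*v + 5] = 6*v^2 - 4*v + 4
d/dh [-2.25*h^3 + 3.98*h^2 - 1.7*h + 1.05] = -6.75*h^2 + 7.96*h - 1.7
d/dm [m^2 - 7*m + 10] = 2*m - 7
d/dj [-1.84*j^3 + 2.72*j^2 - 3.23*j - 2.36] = -5.52*j^2 + 5.44*j - 3.23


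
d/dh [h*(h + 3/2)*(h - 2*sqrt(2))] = 3*h^2 - 4*sqrt(2)*h + 3*h - 3*sqrt(2)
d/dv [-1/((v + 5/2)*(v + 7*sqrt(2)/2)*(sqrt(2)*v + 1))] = 4*(sqrt(2)*(2*v + 5)*(2*v + 7*sqrt(2)) + 2*(2*v + 5)*(sqrt(2)*v + 1) + 2*(2*v + 7*sqrt(2))*(sqrt(2)*v + 1))/((2*v + 5)^2*(2*v + 7*sqrt(2))^2*(sqrt(2)*v + 1)^2)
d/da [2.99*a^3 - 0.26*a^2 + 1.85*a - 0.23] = 8.97*a^2 - 0.52*a + 1.85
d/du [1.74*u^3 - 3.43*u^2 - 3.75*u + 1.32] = 5.22*u^2 - 6.86*u - 3.75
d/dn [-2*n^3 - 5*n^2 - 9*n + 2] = -6*n^2 - 10*n - 9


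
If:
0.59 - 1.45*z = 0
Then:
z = 0.41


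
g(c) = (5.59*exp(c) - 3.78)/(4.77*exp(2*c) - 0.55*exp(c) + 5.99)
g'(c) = (5.59*exp(c) - 3.78)*(-9.54*exp(2*c) + 0.55*exp(c))/(4.77*exp(2*c) - 0.55*exp(c) + 5.99)^2 + 5.59*exp(c)/(4.77*exp(2*c) - 0.55*exp(c) + 5.99) = (-26.6643*exp(2*c) + 36.0612*exp(c) + 31.4051)*exp(c)/(22.7529*exp(4*c) - 5.247*exp(3*c) + 57.4471*exp(2*c) - 6.589*exp(c) + 35.8801)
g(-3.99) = -0.61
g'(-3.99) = 0.02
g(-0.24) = 0.07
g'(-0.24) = 0.47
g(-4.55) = -0.62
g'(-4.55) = 0.01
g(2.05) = 0.14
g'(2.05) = -0.12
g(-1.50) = -0.41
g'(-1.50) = 0.23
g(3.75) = 0.03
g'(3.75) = -0.03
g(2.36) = 0.10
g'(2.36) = -0.10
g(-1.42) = -0.40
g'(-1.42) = 0.25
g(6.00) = 0.00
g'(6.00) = 0.00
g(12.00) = 0.00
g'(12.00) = 0.00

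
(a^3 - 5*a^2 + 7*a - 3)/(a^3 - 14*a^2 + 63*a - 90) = (a^2 - 2*a + 1)/(a^2 - 11*a + 30)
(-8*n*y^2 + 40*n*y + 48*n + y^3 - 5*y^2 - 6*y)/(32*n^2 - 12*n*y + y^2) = (y^2 - 5*y - 6)/(-4*n + y)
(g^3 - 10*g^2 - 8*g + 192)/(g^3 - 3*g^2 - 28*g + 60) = (g^2 - 4*g - 32)/(g^2 + 3*g - 10)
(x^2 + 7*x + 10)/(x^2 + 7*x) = (x^2 + 7*x + 10)/(x*(x + 7))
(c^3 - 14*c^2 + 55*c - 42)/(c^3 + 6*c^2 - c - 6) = (c^2 - 13*c + 42)/(c^2 + 7*c + 6)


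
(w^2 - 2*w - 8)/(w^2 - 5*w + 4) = (w + 2)/(w - 1)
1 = 1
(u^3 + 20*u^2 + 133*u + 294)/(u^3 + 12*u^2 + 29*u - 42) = (u + 7)/(u - 1)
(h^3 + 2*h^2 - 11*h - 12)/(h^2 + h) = h + 1 - 12/h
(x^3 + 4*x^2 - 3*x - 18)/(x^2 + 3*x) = x + 1 - 6/x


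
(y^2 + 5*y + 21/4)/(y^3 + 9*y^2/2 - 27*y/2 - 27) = (y + 7/2)/(y^2 + 3*y - 18)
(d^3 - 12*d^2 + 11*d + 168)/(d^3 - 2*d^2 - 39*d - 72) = (d - 7)/(d + 3)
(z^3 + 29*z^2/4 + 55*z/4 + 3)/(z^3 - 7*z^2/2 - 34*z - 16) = (4*z^2 + 13*z + 3)/(2*(2*z^2 - 15*z - 8))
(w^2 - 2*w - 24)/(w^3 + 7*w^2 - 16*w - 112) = (w - 6)/(w^2 + 3*w - 28)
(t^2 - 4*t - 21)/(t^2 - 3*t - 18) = (t - 7)/(t - 6)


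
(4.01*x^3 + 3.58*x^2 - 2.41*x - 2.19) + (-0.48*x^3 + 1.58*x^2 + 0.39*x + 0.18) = 3.53*x^3 + 5.16*x^2 - 2.02*x - 2.01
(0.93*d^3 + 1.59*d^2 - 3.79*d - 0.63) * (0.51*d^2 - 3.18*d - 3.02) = 0.4743*d^5 - 2.1465*d^4 - 9.7977*d^3 + 6.9291*d^2 + 13.4492*d + 1.9026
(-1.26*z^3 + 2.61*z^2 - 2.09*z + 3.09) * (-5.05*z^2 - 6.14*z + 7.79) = 6.363*z^5 - 5.4441*z^4 - 15.2863*z^3 + 17.56*z^2 - 35.2537*z + 24.0711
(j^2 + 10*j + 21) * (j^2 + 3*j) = j^4 + 13*j^3 + 51*j^2 + 63*j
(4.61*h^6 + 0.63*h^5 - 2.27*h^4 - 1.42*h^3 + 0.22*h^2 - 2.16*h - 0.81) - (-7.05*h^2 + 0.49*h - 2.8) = 4.61*h^6 + 0.63*h^5 - 2.27*h^4 - 1.42*h^3 + 7.27*h^2 - 2.65*h + 1.99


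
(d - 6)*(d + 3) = d^2 - 3*d - 18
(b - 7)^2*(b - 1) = b^3 - 15*b^2 + 63*b - 49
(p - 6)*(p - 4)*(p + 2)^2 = p^4 - 6*p^3 - 12*p^2 + 56*p + 96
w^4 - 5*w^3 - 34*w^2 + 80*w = w*(w - 8)*(w - 2)*(w + 5)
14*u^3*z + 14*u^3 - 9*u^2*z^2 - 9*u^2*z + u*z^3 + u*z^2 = (-7*u + z)*(-2*u + z)*(u*z + u)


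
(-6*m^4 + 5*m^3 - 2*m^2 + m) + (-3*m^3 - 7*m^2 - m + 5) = -6*m^4 + 2*m^3 - 9*m^2 + 5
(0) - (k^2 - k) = -k^2 + k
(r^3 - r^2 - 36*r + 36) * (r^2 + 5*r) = r^5 + 4*r^4 - 41*r^3 - 144*r^2 + 180*r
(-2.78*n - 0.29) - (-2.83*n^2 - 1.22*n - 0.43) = 2.83*n^2 - 1.56*n + 0.14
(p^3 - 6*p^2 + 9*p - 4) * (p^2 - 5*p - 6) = p^5 - 11*p^4 + 33*p^3 - 13*p^2 - 34*p + 24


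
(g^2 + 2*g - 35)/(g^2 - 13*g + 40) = (g + 7)/(g - 8)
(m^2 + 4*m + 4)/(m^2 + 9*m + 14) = (m + 2)/(m + 7)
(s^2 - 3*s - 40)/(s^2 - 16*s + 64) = (s + 5)/(s - 8)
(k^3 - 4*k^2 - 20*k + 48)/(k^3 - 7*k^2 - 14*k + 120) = (k - 2)/(k - 5)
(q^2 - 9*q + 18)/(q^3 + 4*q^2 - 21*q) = (q - 6)/(q*(q + 7))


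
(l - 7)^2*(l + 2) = l^3 - 12*l^2 + 21*l + 98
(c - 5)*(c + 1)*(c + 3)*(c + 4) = c^4 + 3*c^3 - 21*c^2 - 83*c - 60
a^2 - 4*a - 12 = (a - 6)*(a + 2)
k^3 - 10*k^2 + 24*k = k*(k - 6)*(k - 4)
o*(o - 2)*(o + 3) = o^3 + o^2 - 6*o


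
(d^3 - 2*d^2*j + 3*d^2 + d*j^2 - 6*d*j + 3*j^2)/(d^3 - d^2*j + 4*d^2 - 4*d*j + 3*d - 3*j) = (d - j)/(d + 1)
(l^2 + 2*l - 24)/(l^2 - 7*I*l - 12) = (-l^2 - 2*l + 24)/(-l^2 + 7*I*l + 12)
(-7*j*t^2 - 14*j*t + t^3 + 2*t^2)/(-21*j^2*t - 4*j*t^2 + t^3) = (t + 2)/(3*j + t)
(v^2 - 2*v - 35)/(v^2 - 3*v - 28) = (v + 5)/(v + 4)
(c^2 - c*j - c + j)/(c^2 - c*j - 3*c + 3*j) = (c - 1)/(c - 3)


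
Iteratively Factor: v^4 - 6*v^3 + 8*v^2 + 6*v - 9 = (v + 1)*(v^3 - 7*v^2 + 15*v - 9) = (v - 3)*(v + 1)*(v^2 - 4*v + 3) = (v - 3)*(v - 1)*(v + 1)*(v - 3)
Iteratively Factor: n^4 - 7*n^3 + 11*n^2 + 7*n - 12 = (n - 3)*(n^3 - 4*n^2 - n + 4) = (n - 4)*(n - 3)*(n^2 - 1) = (n - 4)*(n - 3)*(n + 1)*(n - 1)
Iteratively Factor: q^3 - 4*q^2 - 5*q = (q)*(q^2 - 4*q - 5) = q*(q + 1)*(q - 5)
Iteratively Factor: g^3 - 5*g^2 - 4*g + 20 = (g - 2)*(g^2 - 3*g - 10) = (g - 5)*(g - 2)*(g + 2)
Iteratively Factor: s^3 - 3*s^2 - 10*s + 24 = (s + 3)*(s^2 - 6*s + 8) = (s - 2)*(s + 3)*(s - 4)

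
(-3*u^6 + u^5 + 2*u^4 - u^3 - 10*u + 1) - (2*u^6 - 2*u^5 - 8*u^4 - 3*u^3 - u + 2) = -5*u^6 + 3*u^5 + 10*u^4 + 2*u^3 - 9*u - 1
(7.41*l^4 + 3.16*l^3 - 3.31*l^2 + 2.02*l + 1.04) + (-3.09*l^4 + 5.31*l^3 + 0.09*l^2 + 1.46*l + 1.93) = 4.32*l^4 + 8.47*l^3 - 3.22*l^2 + 3.48*l + 2.97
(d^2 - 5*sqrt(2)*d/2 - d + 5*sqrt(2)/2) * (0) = 0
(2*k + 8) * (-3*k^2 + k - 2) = -6*k^3 - 22*k^2 + 4*k - 16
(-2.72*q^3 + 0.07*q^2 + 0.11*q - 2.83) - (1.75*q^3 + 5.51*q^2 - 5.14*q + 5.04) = -4.47*q^3 - 5.44*q^2 + 5.25*q - 7.87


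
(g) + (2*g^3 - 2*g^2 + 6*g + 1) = 2*g^3 - 2*g^2 + 7*g + 1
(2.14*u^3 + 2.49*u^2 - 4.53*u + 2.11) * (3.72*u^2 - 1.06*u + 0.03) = 7.9608*u^5 + 6.9944*u^4 - 19.4268*u^3 + 12.7257*u^2 - 2.3725*u + 0.0633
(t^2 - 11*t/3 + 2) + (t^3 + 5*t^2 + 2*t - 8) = t^3 + 6*t^2 - 5*t/3 - 6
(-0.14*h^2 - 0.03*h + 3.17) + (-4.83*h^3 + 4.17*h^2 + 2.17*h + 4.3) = -4.83*h^3 + 4.03*h^2 + 2.14*h + 7.47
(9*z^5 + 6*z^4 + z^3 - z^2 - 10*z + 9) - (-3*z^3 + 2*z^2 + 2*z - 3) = 9*z^5 + 6*z^4 + 4*z^3 - 3*z^2 - 12*z + 12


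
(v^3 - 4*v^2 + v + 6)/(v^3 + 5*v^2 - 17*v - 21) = (v - 2)/(v + 7)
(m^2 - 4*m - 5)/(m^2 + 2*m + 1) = (m - 5)/(m + 1)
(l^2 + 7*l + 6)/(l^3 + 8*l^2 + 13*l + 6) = 1/(l + 1)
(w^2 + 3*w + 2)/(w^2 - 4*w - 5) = (w + 2)/(w - 5)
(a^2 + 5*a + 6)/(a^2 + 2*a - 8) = (a^2 + 5*a + 6)/(a^2 + 2*a - 8)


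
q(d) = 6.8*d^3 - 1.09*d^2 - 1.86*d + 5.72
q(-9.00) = -5023.03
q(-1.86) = -38.35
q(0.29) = 5.25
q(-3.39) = -265.42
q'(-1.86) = 72.77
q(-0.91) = 1.39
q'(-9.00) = 1670.16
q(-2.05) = -53.63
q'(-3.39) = 239.97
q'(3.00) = 175.20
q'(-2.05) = 88.34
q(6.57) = 1874.89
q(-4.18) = -502.19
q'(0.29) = -0.78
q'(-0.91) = 17.02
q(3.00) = 173.93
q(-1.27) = -7.60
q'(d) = 20.4*d^2 - 2.18*d - 1.86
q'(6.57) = 864.38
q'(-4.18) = 363.69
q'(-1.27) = 33.81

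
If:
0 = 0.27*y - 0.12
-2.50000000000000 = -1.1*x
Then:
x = 2.27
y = 0.44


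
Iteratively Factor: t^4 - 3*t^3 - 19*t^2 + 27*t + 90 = (t - 5)*(t^3 + 2*t^2 - 9*t - 18) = (t - 5)*(t - 3)*(t^2 + 5*t + 6) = (t - 5)*(t - 3)*(t + 2)*(t + 3)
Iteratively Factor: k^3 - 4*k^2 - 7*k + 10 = (k + 2)*(k^2 - 6*k + 5) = (k - 5)*(k + 2)*(k - 1)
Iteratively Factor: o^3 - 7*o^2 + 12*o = (o - 3)*(o^2 - 4*o) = o*(o - 3)*(o - 4)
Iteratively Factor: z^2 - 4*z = (z - 4)*(z)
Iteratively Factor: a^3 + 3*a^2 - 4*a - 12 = (a + 2)*(a^2 + a - 6) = (a + 2)*(a + 3)*(a - 2)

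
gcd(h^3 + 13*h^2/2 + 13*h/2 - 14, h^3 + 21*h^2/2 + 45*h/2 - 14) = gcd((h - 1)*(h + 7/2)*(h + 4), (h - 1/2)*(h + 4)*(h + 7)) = h + 4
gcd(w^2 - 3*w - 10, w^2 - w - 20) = w - 5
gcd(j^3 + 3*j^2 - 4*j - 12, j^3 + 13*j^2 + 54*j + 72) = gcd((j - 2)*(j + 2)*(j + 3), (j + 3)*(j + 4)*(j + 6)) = j + 3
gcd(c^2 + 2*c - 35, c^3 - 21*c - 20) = c - 5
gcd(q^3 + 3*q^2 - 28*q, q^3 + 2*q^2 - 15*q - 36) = q - 4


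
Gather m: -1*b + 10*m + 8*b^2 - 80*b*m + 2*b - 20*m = 8*b^2 + b + m*(-80*b - 10)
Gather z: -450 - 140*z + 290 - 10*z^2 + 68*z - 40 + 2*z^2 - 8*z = -8*z^2 - 80*z - 200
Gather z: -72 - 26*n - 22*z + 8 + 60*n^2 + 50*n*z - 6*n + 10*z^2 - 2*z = 60*n^2 - 32*n + 10*z^2 + z*(50*n - 24) - 64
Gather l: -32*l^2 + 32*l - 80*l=-32*l^2 - 48*l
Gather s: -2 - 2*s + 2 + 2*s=0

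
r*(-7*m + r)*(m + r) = -7*m^2*r - 6*m*r^2 + r^3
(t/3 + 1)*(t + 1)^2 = t^3/3 + 5*t^2/3 + 7*t/3 + 1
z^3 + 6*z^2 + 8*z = z*(z + 2)*(z + 4)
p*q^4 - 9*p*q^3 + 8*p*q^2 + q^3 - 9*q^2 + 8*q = q*(q - 8)*(q - 1)*(p*q + 1)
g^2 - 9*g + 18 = (g - 6)*(g - 3)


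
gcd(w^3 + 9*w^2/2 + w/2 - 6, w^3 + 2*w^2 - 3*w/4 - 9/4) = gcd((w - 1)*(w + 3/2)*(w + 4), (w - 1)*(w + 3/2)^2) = w^2 + w/2 - 3/2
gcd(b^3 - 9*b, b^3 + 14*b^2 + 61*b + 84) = b + 3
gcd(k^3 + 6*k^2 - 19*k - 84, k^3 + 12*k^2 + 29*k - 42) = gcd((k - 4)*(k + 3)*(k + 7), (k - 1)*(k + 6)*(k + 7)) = k + 7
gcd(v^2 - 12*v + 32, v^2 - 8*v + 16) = v - 4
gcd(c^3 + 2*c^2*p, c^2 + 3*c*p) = c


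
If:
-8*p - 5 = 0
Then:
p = -5/8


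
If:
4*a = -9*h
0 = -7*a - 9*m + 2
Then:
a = 2/7 - 9*m/7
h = 4*m/7 - 8/63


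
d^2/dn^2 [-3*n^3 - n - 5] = -18*n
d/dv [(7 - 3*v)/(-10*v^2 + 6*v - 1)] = (-30*v^2 + 140*v - 39)/(100*v^4 - 120*v^3 + 56*v^2 - 12*v + 1)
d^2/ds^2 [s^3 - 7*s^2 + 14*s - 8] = 6*s - 14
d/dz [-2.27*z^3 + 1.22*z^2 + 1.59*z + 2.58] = -6.81*z^2 + 2.44*z + 1.59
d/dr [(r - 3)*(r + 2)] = 2*r - 1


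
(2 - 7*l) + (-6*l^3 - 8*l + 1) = -6*l^3 - 15*l + 3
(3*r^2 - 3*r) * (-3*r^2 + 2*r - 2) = -9*r^4 + 15*r^3 - 12*r^2 + 6*r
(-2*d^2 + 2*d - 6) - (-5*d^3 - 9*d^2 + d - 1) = 5*d^3 + 7*d^2 + d - 5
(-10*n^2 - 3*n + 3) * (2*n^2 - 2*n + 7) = -20*n^4 + 14*n^3 - 58*n^2 - 27*n + 21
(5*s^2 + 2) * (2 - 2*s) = -10*s^3 + 10*s^2 - 4*s + 4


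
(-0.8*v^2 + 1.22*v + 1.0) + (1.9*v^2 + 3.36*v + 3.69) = 1.1*v^2 + 4.58*v + 4.69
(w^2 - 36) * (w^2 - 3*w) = w^4 - 3*w^3 - 36*w^2 + 108*w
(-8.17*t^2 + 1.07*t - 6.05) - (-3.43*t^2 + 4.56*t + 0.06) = -4.74*t^2 - 3.49*t - 6.11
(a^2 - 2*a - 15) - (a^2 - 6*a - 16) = 4*a + 1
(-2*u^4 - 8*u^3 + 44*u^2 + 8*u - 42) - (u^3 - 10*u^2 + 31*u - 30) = -2*u^4 - 9*u^3 + 54*u^2 - 23*u - 12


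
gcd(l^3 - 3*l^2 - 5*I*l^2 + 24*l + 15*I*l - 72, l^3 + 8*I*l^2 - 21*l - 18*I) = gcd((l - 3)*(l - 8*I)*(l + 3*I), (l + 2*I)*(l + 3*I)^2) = l + 3*I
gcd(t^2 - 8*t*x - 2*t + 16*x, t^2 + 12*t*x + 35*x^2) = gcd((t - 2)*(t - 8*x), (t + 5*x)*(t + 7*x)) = 1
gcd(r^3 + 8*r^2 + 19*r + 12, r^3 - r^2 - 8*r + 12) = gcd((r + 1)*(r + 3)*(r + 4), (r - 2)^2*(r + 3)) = r + 3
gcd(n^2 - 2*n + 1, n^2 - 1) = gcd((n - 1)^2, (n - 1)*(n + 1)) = n - 1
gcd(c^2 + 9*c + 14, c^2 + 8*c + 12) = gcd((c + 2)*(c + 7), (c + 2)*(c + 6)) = c + 2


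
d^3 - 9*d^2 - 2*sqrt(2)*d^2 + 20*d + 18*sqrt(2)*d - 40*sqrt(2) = (d - 5)*(d - 4)*(d - 2*sqrt(2))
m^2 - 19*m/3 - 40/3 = (m - 8)*(m + 5/3)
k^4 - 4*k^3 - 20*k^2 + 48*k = k*(k - 6)*(k - 2)*(k + 4)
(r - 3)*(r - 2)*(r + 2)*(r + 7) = r^4 + 4*r^3 - 25*r^2 - 16*r + 84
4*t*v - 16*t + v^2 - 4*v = (4*t + v)*(v - 4)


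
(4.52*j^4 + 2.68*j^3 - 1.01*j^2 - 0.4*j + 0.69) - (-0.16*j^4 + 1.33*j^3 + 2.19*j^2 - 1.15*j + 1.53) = 4.68*j^4 + 1.35*j^3 - 3.2*j^2 + 0.75*j - 0.84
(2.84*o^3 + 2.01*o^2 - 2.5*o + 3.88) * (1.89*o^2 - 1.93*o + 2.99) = 5.3676*o^5 - 1.6823*o^4 - 0.112699999999999*o^3 + 18.1681*o^2 - 14.9634*o + 11.6012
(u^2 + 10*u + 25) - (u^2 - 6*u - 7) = 16*u + 32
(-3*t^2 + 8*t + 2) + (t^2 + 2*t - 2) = -2*t^2 + 10*t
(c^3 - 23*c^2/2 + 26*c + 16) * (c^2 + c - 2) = c^5 - 21*c^4/2 + 25*c^3/2 + 65*c^2 - 36*c - 32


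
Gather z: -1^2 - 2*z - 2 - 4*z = -6*z - 3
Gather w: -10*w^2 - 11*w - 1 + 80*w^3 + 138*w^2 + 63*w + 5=80*w^3 + 128*w^2 + 52*w + 4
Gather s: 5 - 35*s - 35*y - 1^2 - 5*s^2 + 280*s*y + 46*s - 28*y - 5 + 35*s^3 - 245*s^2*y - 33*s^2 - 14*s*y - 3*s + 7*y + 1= 35*s^3 + s^2*(-245*y - 38) + s*(266*y + 8) - 56*y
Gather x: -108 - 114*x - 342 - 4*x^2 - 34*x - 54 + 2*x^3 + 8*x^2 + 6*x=2*x^3 + 4*x^2 - 142*x - 504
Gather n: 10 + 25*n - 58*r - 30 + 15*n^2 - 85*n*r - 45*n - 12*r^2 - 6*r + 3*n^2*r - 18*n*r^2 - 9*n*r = n^2*(3*r + 15) + n*(-18*r^2 - 94*r - 20) - 12*r^2 - 64*r - 20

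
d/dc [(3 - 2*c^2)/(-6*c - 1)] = 2*(6*c^2 + 2*c + 9)/(36*c^2 + 12*c + 1)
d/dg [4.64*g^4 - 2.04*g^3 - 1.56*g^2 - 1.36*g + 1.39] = 18.56*g^3 - 6.12*g^2 - 3.12*g - 1.36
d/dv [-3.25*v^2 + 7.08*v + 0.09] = 7.08 - 6.5*v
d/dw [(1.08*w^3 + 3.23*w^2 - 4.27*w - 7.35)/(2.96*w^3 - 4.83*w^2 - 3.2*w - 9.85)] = (1.77635683940025e-15*w^5 - 14.7772*w^4 + 18.3664*w^3 + 2.39389999999998*w^2 - 134.632*w + 18.5395)/(8.7616*w^6 - 28.5936*w^5 + 4.3849*w^4 - 27.4*w^3 + 105.391*w^2 + 63.04*w + 97.0225)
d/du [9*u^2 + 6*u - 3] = 18*u + 6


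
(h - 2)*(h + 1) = h^2 - h - 2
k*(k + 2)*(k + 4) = k^3 + 6*k^2 + 8*k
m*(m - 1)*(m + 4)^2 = m^4 + 7*m^3 + 8*m^2 - 16*m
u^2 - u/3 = u*(u - 1/3)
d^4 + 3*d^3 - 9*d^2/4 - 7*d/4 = d*(d - 1)*(d + 1/2)*(d + 7/2)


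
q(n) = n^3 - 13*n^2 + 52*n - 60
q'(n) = 3*n^2 - 26*n + 52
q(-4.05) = -550.26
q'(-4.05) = 206.51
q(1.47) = -8.48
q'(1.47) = 20.26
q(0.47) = -38.33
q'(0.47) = 40.44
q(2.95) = 5.94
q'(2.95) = 1.41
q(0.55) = -35.17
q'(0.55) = 38.61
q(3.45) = 5.73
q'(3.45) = -1.99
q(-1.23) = -145.49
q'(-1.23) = 88.52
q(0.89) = -23.31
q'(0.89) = 31.24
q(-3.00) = -360.00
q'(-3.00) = 157.00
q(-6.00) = -1056.00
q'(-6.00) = 316.00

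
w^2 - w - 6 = (w - 3)*(w + 2)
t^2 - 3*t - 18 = (t - 6)*(t + 3)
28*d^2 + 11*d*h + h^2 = (4*d + h)*(7*d + h)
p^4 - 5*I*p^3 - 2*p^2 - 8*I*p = p*(p - 4*I)*(p - 2*I)*(p + I)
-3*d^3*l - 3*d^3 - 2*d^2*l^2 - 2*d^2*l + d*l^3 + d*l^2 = (-3*d + l)*(d + l)*(d*l + d)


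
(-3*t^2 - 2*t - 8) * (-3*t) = 9*t^3 + 6*t^2 + 24*t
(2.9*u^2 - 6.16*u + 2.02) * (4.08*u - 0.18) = 11.832*u^3 - 25.6548*u^2 + 9.3504*u - 0.3636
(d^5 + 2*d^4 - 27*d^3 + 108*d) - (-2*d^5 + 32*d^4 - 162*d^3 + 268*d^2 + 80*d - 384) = 3*d^5 - 30*d^4 + 135*d^3 - 268*d^2 + 28*d + 384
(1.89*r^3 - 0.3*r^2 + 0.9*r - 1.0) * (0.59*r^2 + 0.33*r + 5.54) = 1.1151*r^5 + 0.4467*r^4 + 10.9026*r^3 - 1.955*r^2 + 4.656*r - 5.54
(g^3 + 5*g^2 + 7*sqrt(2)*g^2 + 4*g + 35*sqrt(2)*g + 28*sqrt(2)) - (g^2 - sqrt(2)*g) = g^3 + 4*g^2 + 7*sqrt(2)*g^2 + 4*g + 36*sqrt(2)*g + 28*sqrt(2)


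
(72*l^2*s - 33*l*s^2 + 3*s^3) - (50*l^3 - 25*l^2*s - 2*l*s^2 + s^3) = -50*l^3 + 97*l^2*s - 31*l*s^2 + 2*s^3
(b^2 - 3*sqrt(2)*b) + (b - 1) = b^2 - 3*sqrt(2)*b + b - 1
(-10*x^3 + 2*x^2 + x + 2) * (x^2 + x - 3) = -10*x^5 - 8*x^4 + 33*x^3 - 3*x^2 - x - 6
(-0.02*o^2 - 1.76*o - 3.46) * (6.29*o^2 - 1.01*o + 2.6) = -0.1258*o^4 - 11.0502*o^3 - 20.0378*o^2 - 1.0814*o - 8.996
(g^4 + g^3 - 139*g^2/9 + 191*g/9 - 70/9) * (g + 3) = g^5 + 4*g^4 - 112*g^3/9 - 226*g^2/9 + 503*g/9 - 70/3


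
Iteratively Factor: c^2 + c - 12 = (c + 4)*(c - 3)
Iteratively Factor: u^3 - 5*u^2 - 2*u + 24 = (u - 3)*(u^2 - 2*u - 8) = (u - 3)*(u + 2)*(u - 4)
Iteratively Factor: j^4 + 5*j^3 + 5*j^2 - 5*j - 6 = (j + 1)*(j^3 + 4*j^2 + j - 6) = (j + 1)*(j + 3)*(j^2 + j - 2) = (j - 1)*(j + 1)*(j + 3)*(j + 2)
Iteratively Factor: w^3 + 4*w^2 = (w + 4)*(w^2) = w*(w + 4)*(w)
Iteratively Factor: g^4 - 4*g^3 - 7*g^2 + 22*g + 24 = (g + 2)*(g^3 - 6*g^2 + 5*g + 12) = (g + 1)*(g + 2)*(g^2 - 7*g + 12) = (g - 3)*(g + 1)*(g + 2)*(g - 4)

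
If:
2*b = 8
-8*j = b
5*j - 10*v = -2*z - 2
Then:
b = 4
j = -1/2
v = z/5 - 1/20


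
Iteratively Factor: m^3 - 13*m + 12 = (m + 4)*(m^2 - 4*m + 3) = (m - 3)*(m + 4)*(m - 1)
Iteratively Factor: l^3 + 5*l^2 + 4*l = (l)*(l^2 + 5*l + 4) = l*(l + 1)*(l + 4)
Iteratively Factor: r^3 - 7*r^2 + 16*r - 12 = (r - 2)*(r^2 - 5*r + 6) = (r - 2)^2*(r - 3)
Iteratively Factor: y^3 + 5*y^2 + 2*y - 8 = (y + 2)*(y^2 + 3*y - 4) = (y + 2)*(y + 4)*(y - 1)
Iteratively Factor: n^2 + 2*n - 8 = (n - 2)*(n + 4)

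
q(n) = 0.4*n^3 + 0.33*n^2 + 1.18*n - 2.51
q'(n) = 1.2*n^2 + 0.66*n + 1.18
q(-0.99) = -3.74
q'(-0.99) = 1.70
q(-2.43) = -9.17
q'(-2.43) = 6.66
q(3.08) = 15.94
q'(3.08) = 14.60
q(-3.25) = -16.59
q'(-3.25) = 11.71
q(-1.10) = -3.94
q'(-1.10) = 1.91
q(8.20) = 249.90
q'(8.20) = 87.28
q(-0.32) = -2.87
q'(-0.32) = 1.09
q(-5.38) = -61.60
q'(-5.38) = 32.36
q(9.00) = 326.44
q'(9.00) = 104.32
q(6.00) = 102.85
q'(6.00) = 48.34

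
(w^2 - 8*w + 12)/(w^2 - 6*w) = (w - 2)/w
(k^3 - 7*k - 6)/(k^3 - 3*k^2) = 1 + 3/k + 2/k^2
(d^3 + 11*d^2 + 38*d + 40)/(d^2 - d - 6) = (d^2 + 9*d + 20)/(d - 3)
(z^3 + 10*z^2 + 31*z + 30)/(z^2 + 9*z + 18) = (z^2 + 7*z + 10)/(z + 6)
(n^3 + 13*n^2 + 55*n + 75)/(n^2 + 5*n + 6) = (n^2 + 10*n + 25)/(n + 2)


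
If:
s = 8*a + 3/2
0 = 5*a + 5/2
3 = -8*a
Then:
No Solution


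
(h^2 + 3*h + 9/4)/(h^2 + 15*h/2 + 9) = (h + 3/2)/(h + 6)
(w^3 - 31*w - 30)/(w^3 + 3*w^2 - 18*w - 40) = (w^2 - 5*w - 6)/(w^2 - 2*w - 8)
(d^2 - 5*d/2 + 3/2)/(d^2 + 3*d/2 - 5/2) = (2*d - 3)/(2*d + 5)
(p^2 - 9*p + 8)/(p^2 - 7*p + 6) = (p - 8)/(p - 6)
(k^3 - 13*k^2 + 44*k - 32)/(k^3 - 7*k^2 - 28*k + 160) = (k - 1)/(k + 5)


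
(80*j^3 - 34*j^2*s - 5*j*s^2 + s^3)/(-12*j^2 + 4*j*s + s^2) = (-40*j^2 - 3*j*s + s^2)/(6*j + s)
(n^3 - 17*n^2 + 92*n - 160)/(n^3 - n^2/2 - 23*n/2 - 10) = 2*(n^2 - 13*n + 40)/(2*n^2 + 7*n + 5)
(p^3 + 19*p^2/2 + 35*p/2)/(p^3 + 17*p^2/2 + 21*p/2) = (2*p + 5)/(2*p + 3)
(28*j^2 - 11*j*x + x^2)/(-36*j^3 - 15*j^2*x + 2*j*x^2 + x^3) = (-7*j + x)/(9*j^2 + 6*j*x + x^2)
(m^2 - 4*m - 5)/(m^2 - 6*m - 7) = (m - 5)/(m - 7)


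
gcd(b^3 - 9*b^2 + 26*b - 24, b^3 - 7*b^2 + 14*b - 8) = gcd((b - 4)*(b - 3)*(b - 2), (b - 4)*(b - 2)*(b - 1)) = b^2 - 6*b + 8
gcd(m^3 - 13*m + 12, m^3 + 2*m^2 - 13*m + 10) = m - 1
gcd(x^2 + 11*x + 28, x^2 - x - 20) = x + 4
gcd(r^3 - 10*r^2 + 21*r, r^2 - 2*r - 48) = 1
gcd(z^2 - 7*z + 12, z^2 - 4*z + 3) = z - 3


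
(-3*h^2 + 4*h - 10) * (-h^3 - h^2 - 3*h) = 3*h^5 - h^4 + 15*h^3 - 2*h^2 + 30*h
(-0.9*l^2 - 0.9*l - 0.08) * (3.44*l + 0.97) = -3.096*l^3 - 3.969*l^2 - 1.1482*l - 0.0776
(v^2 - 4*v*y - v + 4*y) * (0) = 0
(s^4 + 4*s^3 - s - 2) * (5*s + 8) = 5*s^5 + 28*s^4 + 32*s^3 - 5*s^2 - 18*s - 16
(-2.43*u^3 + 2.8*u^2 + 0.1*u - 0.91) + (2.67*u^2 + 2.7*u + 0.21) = -2.43*u^3 + 5.47*u^2 + 2.8*u - 0.7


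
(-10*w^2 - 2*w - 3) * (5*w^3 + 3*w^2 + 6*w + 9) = -50*w^5 - 40*w^4 - 81*w^3 - 111*w^2 - 36*w - 27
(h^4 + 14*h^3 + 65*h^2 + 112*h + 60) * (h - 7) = h^5 + 7*h^4 - 33*h^3 - 343*h^2 - 724*h - 420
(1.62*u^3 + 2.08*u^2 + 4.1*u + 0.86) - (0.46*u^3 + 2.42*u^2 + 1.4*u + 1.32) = 1.16*u^3 - 0.34*u^2 + 2.7*u - 0.46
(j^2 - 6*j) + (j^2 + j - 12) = 2*j^2 - 5*j - 12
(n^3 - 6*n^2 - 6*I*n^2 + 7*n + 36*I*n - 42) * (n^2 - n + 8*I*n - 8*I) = n^5 - 7*n^4 + 2*I*n^4 + 61*n^3 - 14*I*n^3 - 385*n^2 + 68*I*n^2 + 330*n - 392*I*n + 336*I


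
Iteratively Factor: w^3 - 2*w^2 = (w)*(w^2 - 2*w) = w*(w - 2)*(w)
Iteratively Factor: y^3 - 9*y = (y)*(y^2 - 9) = y*(y - 3)*(y + 3)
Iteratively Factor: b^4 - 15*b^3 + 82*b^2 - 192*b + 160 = (b - 2)*(b^3 - 13*b^2 + 56*b - 80) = (b - 5)*(b - 2)*(b^2 - 8*b + 16) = (b - 5)*(b - 4)*(b - 2)*(b - 4)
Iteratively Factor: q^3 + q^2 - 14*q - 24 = (q - 4)*(q^2 + 5*q + 6) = (q - 4)*(q + 2)*(q + 3)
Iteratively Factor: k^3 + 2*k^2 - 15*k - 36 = (k + 3)*(k^2 - k - 12) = (k + 3)^2*(k - 4)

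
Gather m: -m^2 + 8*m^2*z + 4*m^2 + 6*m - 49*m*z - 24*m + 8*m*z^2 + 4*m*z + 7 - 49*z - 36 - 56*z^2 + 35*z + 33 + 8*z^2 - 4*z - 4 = m^2*(8*z + 3) + m*(8*z^2 - 45*z - 18) - 48*z^2 - 18*z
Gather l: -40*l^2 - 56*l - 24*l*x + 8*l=-40*l^2 + l*(-24*x - 48)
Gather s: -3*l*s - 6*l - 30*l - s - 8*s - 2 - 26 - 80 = -36*l + s*(-3*l - 9) - 108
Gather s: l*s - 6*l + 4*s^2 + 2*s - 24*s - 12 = -6*l + 4*s^2 + s*(l - 22) - 12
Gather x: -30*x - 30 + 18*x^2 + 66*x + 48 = 18*x^2 + 36*x + 18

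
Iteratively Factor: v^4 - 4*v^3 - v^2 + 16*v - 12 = (v - 2)*(v^3 - 2*v^2 - 5*v + 6) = (v - 3)*(v - 2)*(v^2 + v - 2) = (v - 3)*(v - 2)*(v + 2)*(v - 1)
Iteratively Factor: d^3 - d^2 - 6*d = (d)*(d^2 - d - 6) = d*(d + 2)*(d - 3)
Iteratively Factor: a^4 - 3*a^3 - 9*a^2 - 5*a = (a - 5)*(a^3 + 2*a^2 + a) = a*(a - 5)*(a^2 + 2*a + 1) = a*(a - 5)*(a + 1)*(a + 1)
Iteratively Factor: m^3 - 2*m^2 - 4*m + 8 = (m + 2)*(m^2 - 4*m + 4) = (m - 2)*(m + 2)*(m - 2)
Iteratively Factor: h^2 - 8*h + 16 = (h - 4)*(h - 4)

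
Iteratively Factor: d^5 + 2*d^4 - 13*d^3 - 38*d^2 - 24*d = (d + 2)*(d^4 - 13*d^2 - 12*d) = d*(d + 2)*(d^3 - 13*d - 12) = d*(d - 4)*(d + 2)*(d^2 + 4*d + 3) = d*(d - 4)*(d + 2)*(d + 3)*(d + 1)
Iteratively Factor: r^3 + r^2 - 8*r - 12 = (r + 2)*(r^2 - r - 6) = (r + 2)^2*(r - 3)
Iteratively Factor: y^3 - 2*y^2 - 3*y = (y + 1)*(y^2 - 3*y) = (y - 3)*(y + 1)*(y)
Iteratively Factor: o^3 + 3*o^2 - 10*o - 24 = (o - 3)*(o^2 + 6*o + 8) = (o - 3)*(o + 4)*(o + 2)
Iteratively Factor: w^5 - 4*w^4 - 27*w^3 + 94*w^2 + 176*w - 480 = (w + 3)*(w^4 - 7*w^3 - 6*w^2 + 112*w - 160) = (w + 3)*(w + 4)*(w^3 - 11*w^2 + 38*w - 40) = (w - 4)*(w + 3)*(w + 4)*(w^2 - 7*w + 10) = (w - 4)*(w - 2)*(w + 3)*(w + 4)*(w - 5)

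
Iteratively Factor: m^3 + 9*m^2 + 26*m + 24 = (m + 4)*(m^2 + 5*m + 6) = (m + 2)*(m + 4)*(m + 3)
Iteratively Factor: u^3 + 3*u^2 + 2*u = (u)*(u^2 + 3*u + 2) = u*(u + 1)*(u + 2)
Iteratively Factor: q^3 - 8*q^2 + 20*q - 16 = (q - 2)*(q^2 - 6*q + 8) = (q - 2)^2*(q - 4)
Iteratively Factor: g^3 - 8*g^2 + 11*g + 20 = (g + 1)*(g^2 - 9*g + 20) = (g - 5)*(g + 1)*(g - 4)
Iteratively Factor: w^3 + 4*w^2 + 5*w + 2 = (w + 1)*(w^2 + 3*w + 2) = (w + 1)*(w + 2)*(w + 1)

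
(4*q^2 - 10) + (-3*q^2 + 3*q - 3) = q^2 + 3*q - 13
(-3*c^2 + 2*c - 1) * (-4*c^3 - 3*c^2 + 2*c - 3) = 12*c^5 + c^4 - 8*c^3 + 16*c^2 - 8*c + 3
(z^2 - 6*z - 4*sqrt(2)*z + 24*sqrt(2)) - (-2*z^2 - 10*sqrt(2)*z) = 3*z^2 - 6*z + 6*sqrt(2)*z + 24*sqrt(2)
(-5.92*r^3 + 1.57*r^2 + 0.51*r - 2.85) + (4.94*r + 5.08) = -5.92*r^3 + 1.57*r^2 + 5.45*r + 2.23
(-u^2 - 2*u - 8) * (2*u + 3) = -2*u^3 - 7*u^2 - 22*u - 24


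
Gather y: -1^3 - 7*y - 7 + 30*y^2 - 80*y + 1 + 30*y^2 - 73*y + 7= 60*y^2 - 160*y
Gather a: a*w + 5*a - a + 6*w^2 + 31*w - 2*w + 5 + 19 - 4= a*(w + 4) + 6*w^2 + 29*w + 20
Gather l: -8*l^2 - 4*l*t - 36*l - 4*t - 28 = -8*l^2 + l*(-4*t - 36) - 4*t - 28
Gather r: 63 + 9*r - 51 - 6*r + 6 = 3*r + 18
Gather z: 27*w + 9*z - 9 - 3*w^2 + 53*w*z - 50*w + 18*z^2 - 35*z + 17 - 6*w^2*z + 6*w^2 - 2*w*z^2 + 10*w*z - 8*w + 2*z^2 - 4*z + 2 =3*w^2 - 31*w + z^2*(20 - 2*w) + z*(-6*w^2 + 63*w - 30) + 10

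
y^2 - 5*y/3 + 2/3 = (y - 1)*(y - 2/3)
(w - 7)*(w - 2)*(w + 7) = w^3 - 2*w^2 - 49*w + 98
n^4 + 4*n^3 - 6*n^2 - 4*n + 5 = (n - 1)^2*(n + 1)*(n + 5)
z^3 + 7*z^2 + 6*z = z*(z + 1)*(z + 6)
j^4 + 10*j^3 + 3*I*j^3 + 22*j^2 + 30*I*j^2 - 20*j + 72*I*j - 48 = (j + 4)*(j + 6)*(j + I)*(j + 2*I)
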